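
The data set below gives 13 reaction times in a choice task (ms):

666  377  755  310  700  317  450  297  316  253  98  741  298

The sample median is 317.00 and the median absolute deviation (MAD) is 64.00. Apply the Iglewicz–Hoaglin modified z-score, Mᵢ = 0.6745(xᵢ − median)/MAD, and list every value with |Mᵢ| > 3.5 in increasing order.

666, 700, 741, 755

|Mᵢ| > 3.5 ⇔ |xᵢ − 317.00| > 3.5·64.00/0.6745 = 332.10.
So outliers lie outside [-15.10, 649.10].
666: M = 3.68 → outlier.
700: M = 4.04 → outlier.
741: M = 4.47 → outlier.
755: M = 4.62 → outlier.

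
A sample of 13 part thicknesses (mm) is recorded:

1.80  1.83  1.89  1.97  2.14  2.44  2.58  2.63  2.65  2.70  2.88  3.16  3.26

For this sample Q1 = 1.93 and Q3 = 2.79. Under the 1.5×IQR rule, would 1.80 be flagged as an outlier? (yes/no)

no

IQR = Q3 − Q1 = 2.79 − 1.93 = 0.86.
Lower fence = Q1 − 1.5·IQR = 1.93 − 1.29 = 0.64.
Upper fence = Q3 + 1.5·IQR = 2.79 + 1.29 = 4.08.
1.80 lies within [0.64, 4.08].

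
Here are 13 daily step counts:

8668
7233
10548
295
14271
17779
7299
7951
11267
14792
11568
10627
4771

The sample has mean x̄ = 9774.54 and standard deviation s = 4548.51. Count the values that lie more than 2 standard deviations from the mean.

1

Cutoffs: x̄ ± 2s = [677.52, 18871.56].
Outside the cutoffs: 295.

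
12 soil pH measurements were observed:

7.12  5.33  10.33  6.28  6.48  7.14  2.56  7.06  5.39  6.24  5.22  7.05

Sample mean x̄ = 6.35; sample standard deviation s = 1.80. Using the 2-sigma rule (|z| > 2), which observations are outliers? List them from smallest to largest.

Cutoffs at x̄ ± 2s: 6.35 ± 2·1.80 = [2.75, 9.95].
2.56: z = -2.11, |z| > 2 → outlier.
10.33: z = 2.21, |z| > 2 → outlier.
Every other value lies within [2.75, 9.95].

2.56, 10.33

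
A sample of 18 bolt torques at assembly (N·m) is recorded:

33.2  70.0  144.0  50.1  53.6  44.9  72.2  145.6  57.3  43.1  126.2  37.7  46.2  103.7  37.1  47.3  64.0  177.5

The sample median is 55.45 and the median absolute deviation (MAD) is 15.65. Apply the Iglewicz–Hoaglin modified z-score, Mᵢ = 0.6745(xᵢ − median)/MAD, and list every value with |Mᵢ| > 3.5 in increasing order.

|Mᵢ| > 3.5 ⇔ |xᵢ − 55.45| > 3.5·15.65/0.6745 = 81.21.
So outliers lie outside [-25.76, 136.66].
144.0: M = 3.82 → outlier.
145.6: M = 3.89 → outlier.
177.5: M = 5.26 → outlier.

144.0, 145.6, 177.5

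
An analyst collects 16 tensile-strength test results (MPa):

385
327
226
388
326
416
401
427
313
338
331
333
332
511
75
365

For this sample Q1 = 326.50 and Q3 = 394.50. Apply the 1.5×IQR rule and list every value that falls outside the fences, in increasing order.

IQR = Q3 − Q1 = 394.50 − 326.50 = 68.00.
Lower fence = Q1 − 1.5·IQR = 326.50 − 102.00 = 224.50.
Upper fence = Q3 + 1.5·IQR = 394.50 + 102.00 = 496.50.
75 < 224.50 → outlier.
511 > 496.50 → outlier.
All remaining values lie within [224.50, 496.50].

75, 511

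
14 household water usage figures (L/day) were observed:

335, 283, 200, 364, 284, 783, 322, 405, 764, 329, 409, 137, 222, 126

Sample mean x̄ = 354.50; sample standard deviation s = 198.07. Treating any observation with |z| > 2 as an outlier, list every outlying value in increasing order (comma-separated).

764, 783

Cutoffs at x̄ ± 2s: 354.50 ± 2·198.07 = [-41.64, 750.64].
764: z = 2.07, |z| > 2 → outlier.
783: z = 2.16, |z| > 2 → outlier.
Every other value lies within [-41.64, 750.64].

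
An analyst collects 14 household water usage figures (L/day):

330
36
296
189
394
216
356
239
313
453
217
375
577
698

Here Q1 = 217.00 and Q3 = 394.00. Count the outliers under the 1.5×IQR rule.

IQR = 177.00; fences at 217.00 − 265.50 = -48.50 and 394.00 + 265.50 = 659.50.
Outside the cutoffs: 698.

1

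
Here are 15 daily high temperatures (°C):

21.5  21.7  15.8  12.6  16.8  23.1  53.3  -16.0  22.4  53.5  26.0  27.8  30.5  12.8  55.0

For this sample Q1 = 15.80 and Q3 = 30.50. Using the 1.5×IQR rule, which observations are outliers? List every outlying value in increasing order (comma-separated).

IQR = Q3 − Q1 = 30.50 − 15.80 = 14.70.
Lower fence = Q1 − 1.5·IQR = 15.80 − 22.05 = -6.25.
Upper fence = Q3 + 1.5·IQR = 30.50 + 22.05 = 52.55.
-16.0 < -6.25 → outlier.
53.3 > 52.55 → outlier.
53.5 > 52.55 → outlier.
55.0 > 52.55 → outlier.
All remaining values lie within [-6.25, 52.55].

-16.0, 53.3, 53.5, 55.0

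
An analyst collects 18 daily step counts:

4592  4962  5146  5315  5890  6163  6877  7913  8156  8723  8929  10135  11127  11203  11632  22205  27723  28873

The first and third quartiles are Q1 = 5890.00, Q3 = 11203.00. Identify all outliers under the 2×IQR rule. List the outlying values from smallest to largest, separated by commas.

22205, 27723, 28873

IQR = Q3 − Q1 = 11203.00 − 5890.00 = 5313.00.
Lower fence = Q1 − 2·IQR = 5890.00 − 10626.00 = -4736.00.
Upper fence = Q3 + 2·IQR = 11203.00 + 10626.00 = 21829.00.
22205 > 21829.00 → outlier.
27723 > 21829.00 → outlier.
28873 > 21829.00 → outlier.
All remaining values lie within [-4736.00, 21829.00].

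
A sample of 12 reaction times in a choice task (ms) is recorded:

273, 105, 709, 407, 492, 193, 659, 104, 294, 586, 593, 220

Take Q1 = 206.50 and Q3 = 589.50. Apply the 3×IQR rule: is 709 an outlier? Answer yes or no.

IQR = Q3 − Q1 = 589.50 − 206.50 = 383.00.
Lower fence = Q1 − 3·IQR = 206.50 − 1149.00 = -942.50.
Upper fence = Q3 + 3·IQR = 589.50 + 1149.00 = 1738.50.
709 lies within [-942.50, 1738.50].

no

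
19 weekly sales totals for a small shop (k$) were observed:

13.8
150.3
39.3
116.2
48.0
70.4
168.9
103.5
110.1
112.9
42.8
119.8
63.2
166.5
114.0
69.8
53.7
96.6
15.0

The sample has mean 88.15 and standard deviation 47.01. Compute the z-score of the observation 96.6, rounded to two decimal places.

z = (96.6 − 88.15) / 47.01 = 0.18.

0.18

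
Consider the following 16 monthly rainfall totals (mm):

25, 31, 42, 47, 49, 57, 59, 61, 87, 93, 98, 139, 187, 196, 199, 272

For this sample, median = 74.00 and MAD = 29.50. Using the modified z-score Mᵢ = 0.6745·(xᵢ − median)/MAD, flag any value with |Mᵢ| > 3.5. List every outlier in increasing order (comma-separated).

272

|Mᵢ| > 3.5 ⇔ |xᵢ − 74.00| > 3.5·29.50/0.6745 = 153.08.
So outliers lie outside [-79.08, 227.08].
272: M = 4.53 → outlier.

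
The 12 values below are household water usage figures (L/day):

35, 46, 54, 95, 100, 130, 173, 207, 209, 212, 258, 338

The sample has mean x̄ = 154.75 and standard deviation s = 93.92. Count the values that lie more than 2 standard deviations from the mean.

0

Cutoffs: x̄ ± 2s = [-33.09, 342.59].
Every value lies within the cutoffs.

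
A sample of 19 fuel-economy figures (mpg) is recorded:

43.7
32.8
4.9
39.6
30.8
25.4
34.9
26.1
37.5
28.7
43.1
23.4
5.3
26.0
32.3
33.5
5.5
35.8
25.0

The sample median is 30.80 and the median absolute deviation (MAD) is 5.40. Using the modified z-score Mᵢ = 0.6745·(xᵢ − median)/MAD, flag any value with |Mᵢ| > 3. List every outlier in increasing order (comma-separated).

4.9, 5.3, 5.5

|Mᵢ| > 3 ⇔ |xᵢ − 30.80| > 3·5.40/0.6745 = 24.02.
So outliers lie outside [6.78, 54.82].
4.9: M = -3.24 → outlier.
5.3: M = -3.19 → outlier.
5.5: M = -3.16 → outlier.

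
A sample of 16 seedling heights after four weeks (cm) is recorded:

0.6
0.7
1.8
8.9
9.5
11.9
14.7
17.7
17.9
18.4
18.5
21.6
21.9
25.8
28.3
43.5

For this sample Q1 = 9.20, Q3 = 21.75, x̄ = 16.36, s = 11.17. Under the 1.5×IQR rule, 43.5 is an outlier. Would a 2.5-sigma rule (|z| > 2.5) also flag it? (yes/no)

no

z = (43.5 − 16.36) / 11.17 = 2.43.
|z| = 2.43 ≤ 2.5.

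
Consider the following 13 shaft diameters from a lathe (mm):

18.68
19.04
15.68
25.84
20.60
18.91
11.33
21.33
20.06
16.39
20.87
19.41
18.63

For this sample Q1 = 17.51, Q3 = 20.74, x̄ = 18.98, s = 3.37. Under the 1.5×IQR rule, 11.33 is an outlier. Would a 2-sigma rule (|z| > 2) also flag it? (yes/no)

yes

z = (11.33 − 18.98) / 3.37 = -2.27.
|z| = 2.27 > 2.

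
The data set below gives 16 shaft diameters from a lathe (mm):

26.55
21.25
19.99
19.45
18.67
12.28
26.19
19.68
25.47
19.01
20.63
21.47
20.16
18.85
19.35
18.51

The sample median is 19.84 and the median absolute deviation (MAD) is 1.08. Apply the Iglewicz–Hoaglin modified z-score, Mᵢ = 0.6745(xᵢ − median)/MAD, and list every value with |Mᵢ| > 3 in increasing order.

12.28, 25.47, 26.19, 26.55

|Mᵢ| > 3 ⇔ |xᵢ − 19.84| > 3·1.08/0.6745 = 4.80.
So outliers lie outside [15.04, 24.64].
12.28: M = -4.72 → outlier.
25.47: M = 3.52 → outlier.
26.19: M = 3.97 → outlier.
26.55: M = 4.19 → outlier.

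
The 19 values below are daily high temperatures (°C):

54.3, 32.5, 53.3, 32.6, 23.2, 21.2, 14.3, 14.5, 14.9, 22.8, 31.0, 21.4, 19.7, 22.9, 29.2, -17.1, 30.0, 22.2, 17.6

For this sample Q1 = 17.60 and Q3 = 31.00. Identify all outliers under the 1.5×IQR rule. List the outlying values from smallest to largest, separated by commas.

-17.1, 53.3, 54.3

IQR = Q3 − Q1 = 31.00 − 17.60 = 13.40.
Lower fence = Q1 − 1.5·IQR = 17.60 − 20.10 = -2.50.
Upper fence = Q3 + 1.5·IQR = 31.00 + 20.10 = 51.10.
-17.1 < -2.50 → outlier.
53.3 > 51.10 → outlier.
54.3 > 51.10 → outlier.
All remaining values lie within [-2.50, 51.10].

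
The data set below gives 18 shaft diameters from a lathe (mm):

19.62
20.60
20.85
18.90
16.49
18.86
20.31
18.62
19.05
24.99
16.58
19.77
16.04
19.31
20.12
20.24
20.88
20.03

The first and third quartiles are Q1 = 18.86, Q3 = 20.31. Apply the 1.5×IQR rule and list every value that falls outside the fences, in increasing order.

16.04, 16.49, 16.58, 24.99

IQR = Q3 − Q1 = 20.31 − 18.86 = 1.45.
Lower fence = Q1 − 1.5·IQR = 18.86 − 2.175 = 16.685.
Upper fence = Q3 + 1.5·IQR = 20.31 + 2.175 = 22.485.
16.04 < 16.685 → outlier.
16.49 < 16.685 → outlier.
16.58 < 16.685 → outlier.
24.99 > 22.485 → outlier.
All remaining values lie within [16.685, 22.485].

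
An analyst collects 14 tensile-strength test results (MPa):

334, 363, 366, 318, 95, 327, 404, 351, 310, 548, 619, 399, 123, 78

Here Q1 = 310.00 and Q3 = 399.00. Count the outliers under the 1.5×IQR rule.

5

IQR = 89.00; fences at 310.00 − 133.50 = 176.50 and 399.00 + 133.50 = 532.50.
Outside the cutoffs: 78, 95, 123, 548, 619.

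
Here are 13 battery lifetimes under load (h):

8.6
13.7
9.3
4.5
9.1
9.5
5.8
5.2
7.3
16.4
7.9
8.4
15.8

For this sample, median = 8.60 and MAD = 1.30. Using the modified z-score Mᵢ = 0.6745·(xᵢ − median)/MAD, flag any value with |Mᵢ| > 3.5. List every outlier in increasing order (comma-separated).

|Mᵢ| > 3.5 ⇔ |xᵢ − 8.60| > 3.5·1.30/0.6745 = 6.75.
So outliers lie outside [1.85, 15.35].
15.8: M = 3.74 → outlier.
16.4: M = 4.05 → outlier.

15.8, 16.4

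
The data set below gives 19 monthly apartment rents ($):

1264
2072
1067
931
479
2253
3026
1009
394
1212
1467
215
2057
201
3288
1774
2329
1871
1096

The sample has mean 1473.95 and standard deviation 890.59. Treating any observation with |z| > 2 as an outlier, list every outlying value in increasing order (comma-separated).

Cutoffs at x̄ ± 2s: 1473.95 ± 2·890.59 = [-307.23, 3255.13].
3288: z = 2.04, |z| > 2 → outlier.
Every other value lies within [-307.23, 3255.13].

3288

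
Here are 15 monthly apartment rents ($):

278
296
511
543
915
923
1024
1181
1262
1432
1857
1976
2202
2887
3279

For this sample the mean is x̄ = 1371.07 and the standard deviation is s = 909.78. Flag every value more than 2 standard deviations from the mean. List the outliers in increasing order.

3279

Cutoffs at x̄ ± 2s: 1371.07 ± 2·909.78 = [-448.49, 3190.63].
3279: z = 2.10, |z| > 2 → outlier.
Every other value lies within [-448.49, 3190.63].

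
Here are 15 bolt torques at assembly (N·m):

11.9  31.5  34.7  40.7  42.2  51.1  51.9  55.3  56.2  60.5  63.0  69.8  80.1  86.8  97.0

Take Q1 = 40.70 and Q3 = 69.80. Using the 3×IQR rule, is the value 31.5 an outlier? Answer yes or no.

IQR = Q3 − Q1 = 69.80 − 40.70 = 29.10.
Lower fence = Q1 − 3·IQR = 40.70 − 87.30 = -46.60.
Upper fence = Q3 + 3·IQR = 69.80 + 87.30 = 157.10.
31.5 lies within [-46.60, 157.10].

no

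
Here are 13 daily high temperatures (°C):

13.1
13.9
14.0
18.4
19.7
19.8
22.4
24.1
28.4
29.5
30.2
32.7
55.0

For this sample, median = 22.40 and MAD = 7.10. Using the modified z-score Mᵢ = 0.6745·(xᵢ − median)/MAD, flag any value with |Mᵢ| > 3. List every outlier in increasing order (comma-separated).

55.0

|Mᵢ| > 3 ⇔ |xᵢ − 22.40| > 3·7.10/0.6745 = 31.58.
So outliers lie outside [-9.18, 53.98].
55.0: M = 3.10 → outlier.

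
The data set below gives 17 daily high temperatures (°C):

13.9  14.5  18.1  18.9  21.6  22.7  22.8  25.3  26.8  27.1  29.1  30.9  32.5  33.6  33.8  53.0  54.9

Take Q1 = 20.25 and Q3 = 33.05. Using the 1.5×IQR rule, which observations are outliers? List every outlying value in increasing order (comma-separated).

53.0, 54.9

IQR = Q3 − Q1 = 33.05 − 20.25 = 12.80.
Lower fence = Q1 − 1.5·IQR = 20.25 − 19.20 = 1.05.
Upper fence = Q3 + 1.5·IQR = 33.05 + 19.20 = 52.25.
53.0 > 52.25 → outlier.
54.9 > 52.25 → outlier.
All remaining values lie within [1.05, 52.25].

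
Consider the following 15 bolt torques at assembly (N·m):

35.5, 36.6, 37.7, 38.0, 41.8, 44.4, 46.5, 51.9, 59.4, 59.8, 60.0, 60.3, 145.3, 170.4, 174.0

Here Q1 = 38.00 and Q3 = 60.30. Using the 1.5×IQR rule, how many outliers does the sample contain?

3

IQR = 22.30; fences at 38.00 − 33.45 = 4.55 and 60.30 + 33.45 = 93.75.
Outside the cutoffs: 145.3, 170.4, 174.0.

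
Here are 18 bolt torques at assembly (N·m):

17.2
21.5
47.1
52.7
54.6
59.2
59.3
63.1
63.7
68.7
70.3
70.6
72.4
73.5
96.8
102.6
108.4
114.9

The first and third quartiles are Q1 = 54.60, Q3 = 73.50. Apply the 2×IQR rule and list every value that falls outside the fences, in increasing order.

IQR = Q3 − Q1 = 73.50 − 54.60 = 18.90.
Lower fence = Q1 − 2·IQR = 54.60 − 37.80 = 16.80.
Upper fence = Q3 + 2·IQR = 73.50 + 37.80 = 111.30.
114.9 > 111.30 → outlier.
All remaining values lie within [16.80, 111.30].

114.9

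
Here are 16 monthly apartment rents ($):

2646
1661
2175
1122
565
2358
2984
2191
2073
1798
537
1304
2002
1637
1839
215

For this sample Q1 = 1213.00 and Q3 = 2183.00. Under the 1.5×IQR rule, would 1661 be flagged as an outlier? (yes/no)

IQR = Q3 − Q1 = 2183.00 − 1213.00 = 970.00.
Lower fence = Q1 − 1.5·IQR = 1213.00 − 1455.00 = -242.00.
Upper fence = Q3 + 1.5·IQR = 2183.00 + 1455.00 = 3638.00.
1661 lies within [-242.00, 3638.00].

no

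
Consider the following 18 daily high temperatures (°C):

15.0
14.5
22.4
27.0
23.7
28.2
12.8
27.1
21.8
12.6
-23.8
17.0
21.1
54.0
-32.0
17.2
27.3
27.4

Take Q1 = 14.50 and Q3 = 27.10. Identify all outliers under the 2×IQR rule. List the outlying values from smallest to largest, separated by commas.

-32.0, -23.8, 54.0

IQR = Q3 − Q1 = 27.10 − 14.50 = 12.60.
Lower fence = Q1 − 2·IQR = 14.50 − 25.20 = -10.70.
Upper fence = Q3 + 2·IQR = 27.10 + 25.20 = 52.30.
-32.0 < -10.70 → outlier.
-23.8 < -10.70 → outlier.
54.0 > 52.30 → outlier.
All remaining values lie within [-10.70, 52.30].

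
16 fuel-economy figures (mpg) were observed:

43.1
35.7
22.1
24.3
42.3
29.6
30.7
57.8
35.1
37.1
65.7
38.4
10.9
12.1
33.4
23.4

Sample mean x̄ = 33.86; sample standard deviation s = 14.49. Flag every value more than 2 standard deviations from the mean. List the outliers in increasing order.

Cutoffs at x̄ ± 2s: 33.86 ± 2·14.49 = [4.88, 62.84].
65.7: z = 2.20, |z| > 2 → outlier.
Every other value lies within [4.88, 62.84].

65.7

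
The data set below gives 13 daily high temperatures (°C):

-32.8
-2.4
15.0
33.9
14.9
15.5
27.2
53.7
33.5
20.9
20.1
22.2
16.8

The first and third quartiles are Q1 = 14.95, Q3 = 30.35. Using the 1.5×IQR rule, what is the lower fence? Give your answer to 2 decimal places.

-8.15

IQR = Q3 − Q1 = 30.35 − 14.95 = 15.40.
Lower fence = Q1 − 1.5·IQR = 14.95 − 23.10 = -8.15.
Upper fence = Q3 + 1.5·IQR = 30.35 + 23.10 = 53.45.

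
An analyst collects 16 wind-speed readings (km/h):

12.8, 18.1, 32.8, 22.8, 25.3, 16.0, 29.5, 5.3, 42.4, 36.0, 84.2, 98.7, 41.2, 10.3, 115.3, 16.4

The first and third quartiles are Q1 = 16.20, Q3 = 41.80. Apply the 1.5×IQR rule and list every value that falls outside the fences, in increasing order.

IQR = Q3 − Q1 = 41.80 − 16.20 = 25.60.
Lower fence = Q1 − 1.5·IQR = 16.20 − 38.40 = -22.20.
Upper fence = Q3 + 1.5·IQR = 41.80 + 38.40 = 80.20.
84.2 > 80.20 → outlier.
98.7 > 80.20 → outlier.
115.3 > 80.20 → outlier.
All remaining values lie within [-22.20, 80.20].

84.2, 98.7, 115.3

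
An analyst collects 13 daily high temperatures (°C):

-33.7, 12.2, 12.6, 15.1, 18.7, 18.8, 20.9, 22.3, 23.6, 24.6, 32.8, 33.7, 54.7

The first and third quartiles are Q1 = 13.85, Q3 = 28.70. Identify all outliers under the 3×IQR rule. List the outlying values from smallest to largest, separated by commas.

IQR = Q3 − Q1 = 28.70 − 13.85 = 14.85.
Lower fence = Q1 − 3·IQR = 13.85 − 44.55 = -30.70.
Upper fence = Q3 + 3·IQR = 28.70 + 44.55 = 73.25.
-33.7 < -30.70 → outlier.
All remaining values lie within [-30.70, 73.25].

-33.7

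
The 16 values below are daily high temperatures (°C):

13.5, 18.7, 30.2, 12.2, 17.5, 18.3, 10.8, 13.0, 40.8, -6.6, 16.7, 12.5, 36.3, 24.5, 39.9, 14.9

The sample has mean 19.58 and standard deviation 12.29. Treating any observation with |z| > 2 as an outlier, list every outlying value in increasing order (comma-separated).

-6.6

Cutoffs at x̄ ± 2s: 19.58 ± 2·12.29 = [-5.00, 44.16].
-6.6: z = -2.13, |z| > 2 → outlier.
Every other value lies within [-5.00, 44.16].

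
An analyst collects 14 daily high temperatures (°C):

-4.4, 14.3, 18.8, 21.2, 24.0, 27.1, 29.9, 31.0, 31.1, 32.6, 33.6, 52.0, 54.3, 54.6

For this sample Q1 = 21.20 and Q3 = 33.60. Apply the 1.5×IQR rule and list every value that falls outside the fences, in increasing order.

-4.4, 54.3, 54.6

IQR = Q3 − Q1 = 33.60 − 21.20 = 12.40.
Lower fence = Q1 − 1.5·IQR = 21.20 − 18.60 = 2.60.
Upper fence = Q3 + 1.5·IQR = 33.60 + 18.60 = 52.20.
-4.4 < 2.60 → outlier.
54.3 > 52.20 → outlier.
54.6 > 52.20 → outlier.
All remaining values lie within [2.60, 52.20].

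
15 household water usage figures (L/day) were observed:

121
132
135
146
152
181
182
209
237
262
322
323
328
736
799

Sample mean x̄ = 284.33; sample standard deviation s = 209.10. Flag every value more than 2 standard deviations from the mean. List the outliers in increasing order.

736, 799

Cutoffs at x̄ ± 2s: 284.33 ± 2·209.10 = [-133.87, 702.53].
736: z = 2.16, |z| > 2 → outlier.
799: z = 2.46, |z| > 2 → outlier.
Every other value lies within [-133.87, 702.53].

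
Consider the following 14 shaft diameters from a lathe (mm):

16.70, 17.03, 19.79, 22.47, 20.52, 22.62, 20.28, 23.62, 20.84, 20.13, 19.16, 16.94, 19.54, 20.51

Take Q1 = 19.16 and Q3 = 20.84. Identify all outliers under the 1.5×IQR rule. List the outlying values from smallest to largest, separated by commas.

IQR = Q3 − Q1 = 20.84 − 19.16 = 1.68.
Lower fence = Q1 − 1.5·IQR = 19.16 − 2.52 = 16.64.
Upper fence = Q3 + 1.5·IQR = 20.84 + 2.52 = 23.36.
23.62 > 23.36 → outlier.
All remaining values lie within [16.64, 23.36].

23.62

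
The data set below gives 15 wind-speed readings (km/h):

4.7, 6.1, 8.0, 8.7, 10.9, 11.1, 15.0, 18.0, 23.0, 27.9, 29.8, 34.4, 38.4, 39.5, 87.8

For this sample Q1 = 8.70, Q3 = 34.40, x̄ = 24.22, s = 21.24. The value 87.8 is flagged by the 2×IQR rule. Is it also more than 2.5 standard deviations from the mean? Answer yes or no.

z = (87.8 − 24.22) / 21.24 = 2.99.
|z| = 2.99 > 2.5.

yes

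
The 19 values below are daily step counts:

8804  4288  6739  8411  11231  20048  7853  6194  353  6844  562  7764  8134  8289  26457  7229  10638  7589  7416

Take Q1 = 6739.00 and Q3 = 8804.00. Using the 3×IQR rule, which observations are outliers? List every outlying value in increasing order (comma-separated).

IQR = Q3 − Q1 = 8804.00 − 6739.00 = 2065.00.
Lower fence = Q1 − 3·IQR = 6739.00 − 6195.00 = 544.00.
Upper fence = Q3 + 3·IQR = 8804.00 + 6195.00 = 14999.00.
353 < 544.00 → outlier.
20048 > 14999.00 → outlier.
26457 > 14999.00 → outlier.
All remaining values lie within [544.00, 14999.00].

353, 20048, 26457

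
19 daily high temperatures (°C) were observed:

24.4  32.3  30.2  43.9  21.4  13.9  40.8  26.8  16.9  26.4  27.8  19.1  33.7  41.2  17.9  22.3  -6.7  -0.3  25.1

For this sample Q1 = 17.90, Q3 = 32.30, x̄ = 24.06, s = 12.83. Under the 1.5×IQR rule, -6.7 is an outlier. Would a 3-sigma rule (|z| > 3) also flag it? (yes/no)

no

z = (-6.7 − 24.06) / 12.83 = -2.40.
|z| = 2.40 ≤ 3.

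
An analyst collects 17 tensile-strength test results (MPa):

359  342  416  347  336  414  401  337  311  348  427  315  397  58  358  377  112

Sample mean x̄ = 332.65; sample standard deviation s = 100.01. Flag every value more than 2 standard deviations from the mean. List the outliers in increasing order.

58, 112

Cutoffs at x̄ ± 2s: 332.65 ± 2·100.01 = [132.63, 532.67].
58: z = -2.75, |z| > 2 → outlier.
112: z = -2.21, |z| > 2 → outlier.
Every other value lies within [132.63, 532.67].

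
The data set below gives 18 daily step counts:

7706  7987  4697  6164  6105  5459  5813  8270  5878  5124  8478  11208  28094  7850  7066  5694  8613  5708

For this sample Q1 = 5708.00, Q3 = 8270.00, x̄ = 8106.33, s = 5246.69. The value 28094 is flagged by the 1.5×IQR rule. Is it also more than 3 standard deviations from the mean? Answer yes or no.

yes

z = (28094 − 8106.33) / 5246.69 = 3.81.
|z| = 3.81 > 3.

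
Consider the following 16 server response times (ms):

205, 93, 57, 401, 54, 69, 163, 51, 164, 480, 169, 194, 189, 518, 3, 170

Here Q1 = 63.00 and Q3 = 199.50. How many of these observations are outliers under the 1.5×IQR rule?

2

IQR = 136.50; fences at 63.00 − 204.75 = -141.75 and 199.50 + 204.75 = 404.25.
Outside the cutoffs: 480, 518.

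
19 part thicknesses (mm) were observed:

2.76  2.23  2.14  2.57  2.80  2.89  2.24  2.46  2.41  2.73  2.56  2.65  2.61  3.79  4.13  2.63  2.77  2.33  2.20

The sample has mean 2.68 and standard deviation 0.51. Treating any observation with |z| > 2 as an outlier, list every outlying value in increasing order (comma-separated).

3.79, 4.13

Cutoffs at x̄ ± 2s: 2.68 ± 2·0.51 = [1.66, 3.70].
3.79: z = 2.18, |z| > 2 → outlier.
4.13: z = 2.84, |z| > 2 → outlier.
Every other value lies within [1.66, 3.70].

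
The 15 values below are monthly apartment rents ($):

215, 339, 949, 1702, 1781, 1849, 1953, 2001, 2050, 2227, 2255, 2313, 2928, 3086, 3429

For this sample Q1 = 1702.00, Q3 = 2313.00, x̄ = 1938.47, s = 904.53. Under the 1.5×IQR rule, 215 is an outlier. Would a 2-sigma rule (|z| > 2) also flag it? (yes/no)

z = (215 − 1938.47) / 904.53 = -1.91.
|z| = 1.91 ≤ 2.

no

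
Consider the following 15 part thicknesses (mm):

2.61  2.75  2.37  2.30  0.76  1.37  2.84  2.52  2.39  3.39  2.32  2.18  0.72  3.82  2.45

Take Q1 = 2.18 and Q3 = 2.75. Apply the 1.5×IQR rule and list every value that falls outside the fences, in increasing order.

0.72, 0.76, 3.82

IQR = Q3 − Q1 = 2.75 − 2.18 = 0.57.
Lower fence = Q1 − 1.5·IQR = 2.18 − 0.855 = 1.325.
Upper fence = Q3 + 1.5·IQR = 2.75 + 0.855 = 3.605.
0.72 < 1.325 → outlier.
0.76 < 1.325 → outlier.
3.82 > 3.605 → outlier.
All remaining values lie within [1.325, 3.605].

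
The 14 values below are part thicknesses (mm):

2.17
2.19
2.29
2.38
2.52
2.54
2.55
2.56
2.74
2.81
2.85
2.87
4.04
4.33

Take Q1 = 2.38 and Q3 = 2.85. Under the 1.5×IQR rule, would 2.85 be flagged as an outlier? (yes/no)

no

IQR = Q3 − Q1 = 2.85 − 2.38 = 0.47.
Lower fence = Q1 − 1.5·IQR = 2.38 − 0.705 = 1.675.
Upper fence = Q3 + 1.5·IQR = 2.85 + 0.705 = 3.555.
2.85 lies within [1.675, 3.555].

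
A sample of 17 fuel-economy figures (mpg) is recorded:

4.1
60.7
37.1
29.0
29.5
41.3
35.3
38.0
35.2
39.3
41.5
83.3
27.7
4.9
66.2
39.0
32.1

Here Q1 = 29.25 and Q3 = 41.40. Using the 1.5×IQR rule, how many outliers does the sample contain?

5

IQR = 12.15; fences at 29.25 − 18.225 = 11.025 and 41.40 + 18.225 = 59.625.
Outside the cutoffs: 4.1, 4.9, 60.7, 66.2, 83.3.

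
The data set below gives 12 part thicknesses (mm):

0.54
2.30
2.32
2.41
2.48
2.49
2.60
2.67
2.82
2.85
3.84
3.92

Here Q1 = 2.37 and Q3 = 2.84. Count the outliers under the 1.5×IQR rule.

IQR = 0.47; fences at 2.37 − 0.705 = 1.665 and 2.84 + 0.705 = 3.545.
Outside the cutoffs: 0.54, 3.84, 3.92.

3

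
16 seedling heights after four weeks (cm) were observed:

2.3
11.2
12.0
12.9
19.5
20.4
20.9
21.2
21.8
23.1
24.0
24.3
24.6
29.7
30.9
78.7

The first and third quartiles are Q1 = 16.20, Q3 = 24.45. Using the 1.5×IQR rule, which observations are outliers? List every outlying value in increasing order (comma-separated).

IQR = Q3 − Q1 = 24.45 − 16.20 = 8.25.
Lower fence = Q1 − 1.5·IQR = 16.20 − 12.375 = 3.825.
Upper fence = Q3 + 1.5·IQR = 24.45 + 12.375 = 36.825.
2.3 < 3.825 → outlier.
78.7 > 36.825 → outlier.
All remaining values lie within [3.825, 36.825].

2.3, 78.7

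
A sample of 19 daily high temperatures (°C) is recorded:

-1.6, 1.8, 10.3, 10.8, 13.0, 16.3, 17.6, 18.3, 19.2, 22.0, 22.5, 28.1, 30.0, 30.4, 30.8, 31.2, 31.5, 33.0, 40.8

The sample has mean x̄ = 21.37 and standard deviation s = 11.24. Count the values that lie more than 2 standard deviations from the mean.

Cutoffs: x̄ ± 2s = [-1.11, 43.85].
Outside the cutoffs: -1.6.

1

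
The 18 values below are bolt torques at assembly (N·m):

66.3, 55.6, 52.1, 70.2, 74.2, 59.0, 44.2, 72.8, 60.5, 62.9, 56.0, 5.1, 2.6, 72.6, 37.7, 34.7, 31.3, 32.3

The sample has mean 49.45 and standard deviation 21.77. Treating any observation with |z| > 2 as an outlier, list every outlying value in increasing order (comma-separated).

2.6, 5.1

Cutoffs at x̄ ± 2s: 49.45 ± 2·21.77 = [5.91, 92.99].
2.6: z = -2.15, |z| > 2 → outlier.
5.1: z = -2.04, |z| > 2 → outlier.
Every other value lies within [5.91, 92.99].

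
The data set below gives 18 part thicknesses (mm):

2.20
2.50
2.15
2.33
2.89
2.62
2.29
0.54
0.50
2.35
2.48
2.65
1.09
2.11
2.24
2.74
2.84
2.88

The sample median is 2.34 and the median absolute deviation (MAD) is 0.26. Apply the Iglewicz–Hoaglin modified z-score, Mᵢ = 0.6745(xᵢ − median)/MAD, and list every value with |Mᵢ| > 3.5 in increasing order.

|Mᵢ| > 3.5 ⇔ |xᵢ − 2.34| > 3.5·0.26/0.6745 = 1.35.
So outliers lie outside [0.99, 3.69].
0.50: M = -4.77 → outlier.
0.54: M = -4.67 → outlier.

0.50, 0.54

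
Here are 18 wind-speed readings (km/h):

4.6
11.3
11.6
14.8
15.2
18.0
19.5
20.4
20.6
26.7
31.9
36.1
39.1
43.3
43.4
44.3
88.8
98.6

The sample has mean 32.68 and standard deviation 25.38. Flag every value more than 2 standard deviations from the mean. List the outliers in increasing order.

Cutoffs at x̄ ± 2s: 32.68 ± 2·25.38 = [-18.08, 83.44].
88.8: z = 2.21, |z| > 2 → outlier.
98.6: z = 2.60, |z| > 2 → outlier.
Every other value lies within [-18.08, 83.44].

88.8, 98.6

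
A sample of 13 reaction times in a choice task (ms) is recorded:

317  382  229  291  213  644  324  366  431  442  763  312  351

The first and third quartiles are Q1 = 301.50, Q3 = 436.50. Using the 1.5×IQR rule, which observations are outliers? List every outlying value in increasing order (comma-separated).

644, 763

IQR = Q3 − Q1 = 436.50 − 301.50 = 135.00.
Lower fence = Q1 − 1.5·IQR = 301.50 − 202.50 = 99.00.
Upper fence = Q3 + 1.5·IQR = 436.50 + 202.50 = 639.00.
644 > 639.00 → outlier.
763 > 639.00 → outlier.
All remaining values lie within [99.00, 639.00].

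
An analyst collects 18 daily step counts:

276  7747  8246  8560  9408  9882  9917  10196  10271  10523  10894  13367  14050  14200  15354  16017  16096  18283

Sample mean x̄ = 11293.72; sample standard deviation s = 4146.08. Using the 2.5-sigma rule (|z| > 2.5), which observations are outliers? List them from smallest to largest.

276

Cutoffs at x̄ ± 2.5s: 11293.72 ± 2.5·4146.08 = [928.52, 21658.92].
276: z = -2.66, |z| > 2.5 → outlier.
Every other value lies within [928.52, 21658.92].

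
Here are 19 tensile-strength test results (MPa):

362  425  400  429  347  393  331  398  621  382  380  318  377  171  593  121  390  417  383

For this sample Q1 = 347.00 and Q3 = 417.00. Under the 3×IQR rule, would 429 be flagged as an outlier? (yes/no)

IQR = Q3 − Q1 = 417.00 − 347.00 = 70.00.
Lower fence = Q1 − 3·IQR = 347.00 − 210.00 = 137.00.
Upper fence = Q3 + 3·IQR = 417.00 + 210.00 = 627.00.
429 lies within [137.00, 627.00].

no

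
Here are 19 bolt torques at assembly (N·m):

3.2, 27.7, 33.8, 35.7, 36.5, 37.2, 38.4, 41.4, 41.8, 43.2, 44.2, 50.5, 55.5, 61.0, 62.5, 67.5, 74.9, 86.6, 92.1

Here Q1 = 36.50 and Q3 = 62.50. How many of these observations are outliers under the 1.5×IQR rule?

0

IQR = 26.00; fences at 36.50 − 39.00 = -2.50 and 62.50 + 39.00 = 101.50.
Every value lies within the cutoffs.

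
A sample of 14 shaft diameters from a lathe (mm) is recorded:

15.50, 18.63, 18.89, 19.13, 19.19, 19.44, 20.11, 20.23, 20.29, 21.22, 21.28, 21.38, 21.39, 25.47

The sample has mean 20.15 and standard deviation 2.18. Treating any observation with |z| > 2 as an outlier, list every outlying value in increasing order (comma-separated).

Cutoffs at x̄ ± 2s: 20.15 ± 2·2.18 = [15.79, 24.51].
15.50: z = -2.13, |z| > 2 → outlier.
25.47: z = 2.44, |z| > 2 → outlier.
Every other value lies within [15.79, 24.51].

15.50, 25.47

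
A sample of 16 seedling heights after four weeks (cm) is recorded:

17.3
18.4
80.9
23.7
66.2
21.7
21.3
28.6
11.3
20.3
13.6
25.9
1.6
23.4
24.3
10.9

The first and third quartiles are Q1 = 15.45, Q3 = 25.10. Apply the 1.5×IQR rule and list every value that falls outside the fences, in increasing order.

IQR = Q3 − Q1 = 25.10 − 15.45 = 9.65.
Lower fence = Q1 − 1.5·IQR = 15.45 − 14.475 = 0.975.
Upper fence = Q3 + 1.5·IQR = 25.10 + 14.475 = 39.575.
66.2 > 39.575 → outlier.
80.9 > 39.575 → outlier.
All remaining values lie within [0.975, 39.575].

66.2, 80.9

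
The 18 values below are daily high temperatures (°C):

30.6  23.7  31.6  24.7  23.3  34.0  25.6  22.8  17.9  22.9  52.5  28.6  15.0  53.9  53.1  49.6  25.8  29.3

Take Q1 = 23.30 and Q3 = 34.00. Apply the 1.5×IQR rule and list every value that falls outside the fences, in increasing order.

52.5, 53.1, 53.9

IQR = Q3 − Q1 = 34.00 − 23.30 = 10.70.
Lower fence = Q1 − 1.5·IQR = 23.30 − 16.05 = 7.25.
Upper fence = Q3 + 1.5·IQR = 34.00 + 16.05 = 50.05.
52.5 > 50.05 → outlier.
53.1 > 50.05 → outlier.
53.9 > 50.05 → outlier.
All remaining values lie within [7.25, 50.05].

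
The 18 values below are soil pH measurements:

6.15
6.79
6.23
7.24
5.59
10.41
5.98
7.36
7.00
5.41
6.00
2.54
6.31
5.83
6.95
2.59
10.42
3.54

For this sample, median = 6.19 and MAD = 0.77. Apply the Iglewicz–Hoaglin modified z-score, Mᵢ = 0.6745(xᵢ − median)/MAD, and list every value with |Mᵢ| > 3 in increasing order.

|Mᵢ| > 3 ⇔ |xᵢ − 6.19| > 3·0.77/0.6745 = 3.42.
So outliers lie outside [2.77, 9.61].
2.54: M = -3.20 → outlier.
2.59: M = -3.15 → outlier.
10.41: M = 3.70 → outlier.
10.42: M = 3.71 → outlier.

2.54, 2.59, 10.41, 10.42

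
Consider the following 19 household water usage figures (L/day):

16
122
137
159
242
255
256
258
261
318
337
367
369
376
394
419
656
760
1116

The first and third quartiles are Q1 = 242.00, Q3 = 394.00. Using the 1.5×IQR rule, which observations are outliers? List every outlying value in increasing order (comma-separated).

656, 760, 1116

IQR = Q3 − Q1 = 394.00 − 242.00 = 152.00.
Lower fence = Q1 − 1.5·IQR = 242.00 − 228.00 = 14.00.
Upper fence = Q3 + 1.5·IQR = 394.00 + 228.00 = 622.00.
656 > 622.00 → outlier.
760 > 622.00 → outlier.
1116 > 622.00 → outlier.
All remaining values lie within [14.00, 622.00].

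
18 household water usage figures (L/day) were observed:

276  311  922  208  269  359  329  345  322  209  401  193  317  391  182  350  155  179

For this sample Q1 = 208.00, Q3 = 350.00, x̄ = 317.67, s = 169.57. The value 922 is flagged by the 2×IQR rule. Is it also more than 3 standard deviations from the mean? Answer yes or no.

yes

z = (922 − 317.67) / 169.57 = 3.56.
|z| = 3.56 > 3.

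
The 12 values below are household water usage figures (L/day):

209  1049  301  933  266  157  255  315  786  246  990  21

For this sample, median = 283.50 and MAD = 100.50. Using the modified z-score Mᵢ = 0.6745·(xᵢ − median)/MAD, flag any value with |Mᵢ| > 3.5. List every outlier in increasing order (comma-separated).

|Mᵢ| > 3.5 ⇔ |xᵢ − 283.50| > 3.5·100.50/0.6745 = 521.50.
So outliers lie outside [-238.00, 805.00].
933: M = 4.36 → outlier.
990: M = 4.74 → outlier.
1049: M = 5.14 → outlier.

933, 990, 1049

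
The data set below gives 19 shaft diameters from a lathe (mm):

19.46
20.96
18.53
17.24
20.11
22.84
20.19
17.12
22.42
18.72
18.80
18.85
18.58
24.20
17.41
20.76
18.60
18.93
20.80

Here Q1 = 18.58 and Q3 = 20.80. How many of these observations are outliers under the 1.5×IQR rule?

IQR = 2.22; fences at 18.58 − 3.33 = 15.25 and 20.80 + 3.33 = 24.13.
Outside the cutoffs: 24.20.

1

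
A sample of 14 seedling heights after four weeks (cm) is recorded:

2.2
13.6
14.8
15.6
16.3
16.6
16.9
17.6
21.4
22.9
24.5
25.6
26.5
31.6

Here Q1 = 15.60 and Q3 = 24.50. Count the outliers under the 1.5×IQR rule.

1

IQR = 8.90; fences at 15.60 − 13.35 = 2.25 and 24.50 + 13.35 = 37.85.
Outside the cutoffs: 2.2.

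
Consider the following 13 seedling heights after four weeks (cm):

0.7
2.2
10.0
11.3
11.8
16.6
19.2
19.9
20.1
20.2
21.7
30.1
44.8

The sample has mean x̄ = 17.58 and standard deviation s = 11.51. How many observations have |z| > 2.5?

0

Cutoffs: x̄ ± 2.5s = [-11.195, 46.355].
Every value lies within the cutoffs.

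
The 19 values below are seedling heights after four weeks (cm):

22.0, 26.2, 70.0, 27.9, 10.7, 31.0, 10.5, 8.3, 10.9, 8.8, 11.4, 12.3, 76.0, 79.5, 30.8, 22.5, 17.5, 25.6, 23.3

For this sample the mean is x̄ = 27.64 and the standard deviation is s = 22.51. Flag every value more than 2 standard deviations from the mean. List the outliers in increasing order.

76.0, 79.5

Cutoffs at x̄ ± 2s: 27.64 ± 2·22.51 = [-17.38, 72.66].
76.0: z = 2.15, |z| > 2 → outlier.
79.5: z = 2.30, |z| > 2 → outlier.
Every other value lies within [-17.38, 72.66].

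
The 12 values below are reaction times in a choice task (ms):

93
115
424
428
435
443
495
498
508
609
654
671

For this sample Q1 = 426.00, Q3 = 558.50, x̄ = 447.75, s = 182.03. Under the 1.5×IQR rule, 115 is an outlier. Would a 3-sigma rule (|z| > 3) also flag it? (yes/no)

no

z = (115 − 447.75) / 182.03 = -1.83.
|z| = 1.83 ≤ 3.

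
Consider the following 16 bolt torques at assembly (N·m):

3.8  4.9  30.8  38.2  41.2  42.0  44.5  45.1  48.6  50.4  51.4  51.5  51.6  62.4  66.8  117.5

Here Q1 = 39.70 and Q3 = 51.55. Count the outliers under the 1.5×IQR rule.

IQR = 11.85; fences at 39.70 − 17.775 = 21.925 and 51.55 + 17.775 = 69.325.
Outside the cutoffs: 3.8, 4.9, 117.5.

3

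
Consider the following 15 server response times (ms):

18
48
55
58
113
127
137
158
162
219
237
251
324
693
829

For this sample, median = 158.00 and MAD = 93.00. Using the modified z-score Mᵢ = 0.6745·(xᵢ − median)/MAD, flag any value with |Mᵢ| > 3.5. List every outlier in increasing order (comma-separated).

693, 829

|Mᵢ| > 3.5 ⇔ |xᵢ − 158.00| > 3.5·93.00/0.6745 = 482.58.
So outliers lie outside [-324.58, 640.58].
693: M = 3.88 → outlier.
829: M = 4.87 → outlier.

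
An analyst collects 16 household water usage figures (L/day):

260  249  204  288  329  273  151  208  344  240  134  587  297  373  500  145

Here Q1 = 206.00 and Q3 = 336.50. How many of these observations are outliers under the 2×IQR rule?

IQR = 130.50; fences at 206.00 − 261.00 = -55.00 and 336.50 + 261.00 = 597.50.
Every value lies within the cutoffs.

0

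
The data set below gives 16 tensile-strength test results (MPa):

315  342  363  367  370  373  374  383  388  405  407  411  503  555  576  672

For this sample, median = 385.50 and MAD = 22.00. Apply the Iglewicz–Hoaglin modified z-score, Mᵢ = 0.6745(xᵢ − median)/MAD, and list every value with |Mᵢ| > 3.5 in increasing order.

|Mᵢ| > 3.5 ⇔ |xᵢ − 385.50| > 3.5·22.00/0.6745 = 114.16.
So outliers lie outside [271.34, 499.66].
503: M = 3.60 → outlier.
555: M = 5.20 → outlier.
576: M = 5.84 → outlier.
672: M = 8.78 → outlier.

503, 555, 576, 672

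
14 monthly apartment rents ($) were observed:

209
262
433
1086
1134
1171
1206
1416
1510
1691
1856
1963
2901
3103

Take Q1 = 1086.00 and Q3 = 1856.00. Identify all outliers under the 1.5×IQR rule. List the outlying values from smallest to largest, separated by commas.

IQR = Q3 − Q1 = 1856.00 − 1086.00 = 770.00.
Lower fence = Q1 − 1.5·IQR = 1086.00 − 1155.00 = -69.00.
Upper fence = Q3 + 1.5·IQR = 1856.00 + 1155.00 = 3011.00.
3103 > 3011.00 → outlier.
All remaining values lie within [-69.00, 3011.00].

3103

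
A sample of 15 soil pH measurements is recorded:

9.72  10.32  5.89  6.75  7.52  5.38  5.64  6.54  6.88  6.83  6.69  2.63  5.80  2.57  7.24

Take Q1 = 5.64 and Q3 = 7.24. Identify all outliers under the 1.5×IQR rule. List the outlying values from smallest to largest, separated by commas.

2.57, 2.63, 9.72, 10.32

IQR = Q3 − Q1 = 7.24 − 5.64 = 1.60.
Lower fence = Q1 − 1.5·IQR = 5.64 − 2.40 = 3.24.
Upper fence = Q3 + 1.5·IQR = 7.24 + 2.40 = 9.64.
2.57 < 3.24 → outlier.
2.63 < 3.24 → outlier.
9.72 > 9.64 → outlier.
10.32 > 9.64 → outlier.
All remaining values lie within [3.24, 9.64].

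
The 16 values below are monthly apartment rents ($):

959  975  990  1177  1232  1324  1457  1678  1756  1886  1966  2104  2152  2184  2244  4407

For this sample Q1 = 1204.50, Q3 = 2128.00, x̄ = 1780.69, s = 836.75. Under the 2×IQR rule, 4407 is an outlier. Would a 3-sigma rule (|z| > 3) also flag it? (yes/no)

z = (4407 − 1780.69) / 836.75 = 3.14.
|z| = 3.14 > 3.

yes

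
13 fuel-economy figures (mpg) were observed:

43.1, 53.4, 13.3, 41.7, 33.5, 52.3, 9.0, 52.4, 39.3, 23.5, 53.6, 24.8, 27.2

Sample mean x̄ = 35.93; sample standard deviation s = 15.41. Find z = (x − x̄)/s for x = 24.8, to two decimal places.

-0.72

z = (24.8 − 35.93) / 15.41 = -0.72.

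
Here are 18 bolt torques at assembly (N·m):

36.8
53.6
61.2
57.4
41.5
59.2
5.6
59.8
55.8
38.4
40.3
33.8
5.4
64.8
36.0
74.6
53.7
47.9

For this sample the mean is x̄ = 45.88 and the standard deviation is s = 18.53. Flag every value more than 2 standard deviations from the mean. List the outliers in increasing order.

5.4, 5.6

Cutoffs at x̄ ± 2s: 45.88 ± 2·18.53 = [8.82, 82.94].
5.4: z = -2.18, |z| > 2 → outlier.
5.6: z = -2.17, |z| > 2 → outlier.
Every other value lies within [8.82, 82.94].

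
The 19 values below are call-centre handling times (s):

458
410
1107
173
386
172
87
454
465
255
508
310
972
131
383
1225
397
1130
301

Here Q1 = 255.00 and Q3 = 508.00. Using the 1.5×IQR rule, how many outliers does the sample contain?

4

IQR = 253.00; fences at 255.00 − 379.50 = -124.50 and 508.00 + 379.50 = 887.50.
Outside the cutoffs: 972, 1107, 1130, 1225.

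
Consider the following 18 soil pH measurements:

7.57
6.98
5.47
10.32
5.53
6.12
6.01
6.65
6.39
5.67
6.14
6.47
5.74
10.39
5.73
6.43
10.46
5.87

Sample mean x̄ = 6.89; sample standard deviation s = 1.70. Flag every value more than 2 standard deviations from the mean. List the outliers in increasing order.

Cutoffs at x̄ ± 2s: 6.89 ± 2·1.70 = [3.49, 10.29].
10.32: z = 2.02, |z| > 2 → outlier.
10.39: z = 2.06, |z| > 2 → outlier.
10.46: z = 2.10, |z| > 2 → outlier.
Every other value lies within [3.49, 10.29].

10.32, 10.39, 10.46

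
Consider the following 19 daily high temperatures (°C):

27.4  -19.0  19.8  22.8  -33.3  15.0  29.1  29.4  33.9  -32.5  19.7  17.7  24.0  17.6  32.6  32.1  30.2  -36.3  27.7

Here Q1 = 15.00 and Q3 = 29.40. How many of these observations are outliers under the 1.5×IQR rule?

IQR = 14.40; fences at 15.00 − 21.60 = -6.60 and 29.40 + 21.60 = 51.00.
Outside the cutoffs: -36.3, -33.3, -32.5, -19.0.

4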